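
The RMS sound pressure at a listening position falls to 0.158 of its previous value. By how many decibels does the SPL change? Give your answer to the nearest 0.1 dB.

-16.0 dB

SPL change from a pressure ratio uses the 20·log₁₀ form:
20·log₁₀(0.158) = -16.0 dB.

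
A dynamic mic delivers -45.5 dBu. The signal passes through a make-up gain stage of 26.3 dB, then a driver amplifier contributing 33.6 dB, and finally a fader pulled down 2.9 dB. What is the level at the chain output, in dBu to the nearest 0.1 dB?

In dB, series stages simply add:
-45.5 + 26.3 + 33.6 − 2.9 = +11.5 dBu.

+11.5 dBu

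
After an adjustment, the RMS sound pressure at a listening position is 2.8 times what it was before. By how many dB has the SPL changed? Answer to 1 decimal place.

SPL change from a pressure ratio uses the 20·log₁₀ form:
20·log₁₀(2.8) = 8.9 dB.

8.9 dB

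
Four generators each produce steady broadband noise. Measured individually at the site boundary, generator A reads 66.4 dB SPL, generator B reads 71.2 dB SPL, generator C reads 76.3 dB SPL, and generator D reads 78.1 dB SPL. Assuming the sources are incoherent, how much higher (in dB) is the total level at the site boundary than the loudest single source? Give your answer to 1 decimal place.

Add the sources as powers (linear), then convert back to dB:
L_total = 10·log₁₀(10^(66.4/10) + 10^(71.2/10) + 10^(76.3/10) + 10^(78.1/10)) = 80.96 dB SPL.
Excess over the loudest (78.1 dB): 80.96 − 78.1 = 2.9 dB.

2.9 dB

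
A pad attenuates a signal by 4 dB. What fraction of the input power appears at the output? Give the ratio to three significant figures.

0.398

Power ratio = 10^(dB/10).
10^(-4/10) = 10^(-0.4000) = 0.398.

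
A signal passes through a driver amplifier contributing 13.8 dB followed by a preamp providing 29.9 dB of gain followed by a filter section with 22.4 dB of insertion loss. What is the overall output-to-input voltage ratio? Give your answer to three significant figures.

11.6

Net gain = 13.8 + 29.9 + (−22.4) = 21.3 dB.
Voltage ratio = 10^(21.3/20) = 11.6.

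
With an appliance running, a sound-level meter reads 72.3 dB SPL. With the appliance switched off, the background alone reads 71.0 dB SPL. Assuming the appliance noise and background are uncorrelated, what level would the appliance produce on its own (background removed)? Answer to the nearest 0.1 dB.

66.4 dB SPL

Background correction is a power subtraction:
L_src = 10·log₁₀(10^(72.3/10) − 10^(71.0/10)) = 10·log₁₀(4393000) = 66.4 dB SPL.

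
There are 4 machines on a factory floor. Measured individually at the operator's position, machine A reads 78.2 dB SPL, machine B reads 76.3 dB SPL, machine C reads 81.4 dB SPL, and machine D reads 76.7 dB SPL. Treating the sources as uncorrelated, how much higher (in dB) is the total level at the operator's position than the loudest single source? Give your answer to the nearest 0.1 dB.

3.3 dB

Add the sources as powers (linear), then convert back to dB:
L_total = 10·log₁₀(10^(78.2/10) + 10^(76.3/10) + 10^(81.4/10) + 10^(76.7/10)) = 84.68 dB SPL.
Excess over the loudest (81.4 dB): 84.68 − 81.4 = 3.3 dB.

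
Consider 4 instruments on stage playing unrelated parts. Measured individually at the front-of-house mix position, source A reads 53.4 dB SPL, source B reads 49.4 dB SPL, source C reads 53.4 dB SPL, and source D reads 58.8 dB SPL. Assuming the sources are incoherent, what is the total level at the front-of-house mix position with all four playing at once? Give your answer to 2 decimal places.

Uncorrelated sources add in intensity (power), not in dB.
L_total = 10·log₁₀(10^(53.4/10) + 10^(49.4/10) + 10^(53.4/10) + 10^(58.8/10)) = 10·log₁₀(1283000) = 61.08 dB SPL.

61.08 dB SPL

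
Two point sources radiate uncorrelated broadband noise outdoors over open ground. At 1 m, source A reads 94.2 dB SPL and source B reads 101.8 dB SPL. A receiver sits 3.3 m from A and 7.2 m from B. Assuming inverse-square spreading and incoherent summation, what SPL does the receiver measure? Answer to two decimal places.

At the listener: L_A = 94.2 − 20·log₁₀(3.3) = 83.830 dB; L_B = 101.8 − 20·log₁₀(7.2) = 84.653 dB.
Combined: 10·log₁₀(10^(83.830/10)+10^(84.653/10)) = 87.27 dB SPL.

87.27 dB SPL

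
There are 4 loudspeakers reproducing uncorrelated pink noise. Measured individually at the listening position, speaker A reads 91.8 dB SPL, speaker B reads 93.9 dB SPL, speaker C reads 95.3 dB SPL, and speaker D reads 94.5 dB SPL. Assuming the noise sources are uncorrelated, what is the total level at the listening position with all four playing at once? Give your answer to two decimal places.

Add the sources as powers (linear), then convert back to dB:
L_total = 10·log₁₀(10^(91.8/10) + 10^(93.9/10) + 10^(95.3/10) + 10^(94.5/10)) = 10·log₁₀(10175000000) = 100.08 dB SPL.

100.08 dB SPL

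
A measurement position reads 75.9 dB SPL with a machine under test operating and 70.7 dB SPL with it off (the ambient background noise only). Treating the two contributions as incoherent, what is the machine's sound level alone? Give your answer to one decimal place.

Subtract intensities: L_src = 10·log₁₀(10^(L_total/10) − 10^(L_bg/10)).
L_src = 10·log₁₀(10^(75.9/10) − 10^(70.7/10)) = 10·log₁₀(27160000) = 74.3 dB SPL.

74.3 dB SPL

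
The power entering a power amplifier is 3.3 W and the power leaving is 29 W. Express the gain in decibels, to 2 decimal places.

Power is a power quantity, so gain = 10·log₁₀(P_out/P_in).
10·log₁₀(29/3.3) = 10·log₁₀(8.788) = 9.44 dB.

9.44 dB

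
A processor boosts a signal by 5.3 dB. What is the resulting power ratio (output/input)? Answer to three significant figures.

3.39

Power ratio = 10^(dB/10).
10^(5.3/10) = 10^(0.5300) = 3.39.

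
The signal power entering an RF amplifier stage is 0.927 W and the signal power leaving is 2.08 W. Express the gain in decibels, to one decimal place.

3.5 dB

Power ratio → dB uses the 10·log₁₀ form:
10·log₁₀(2.08/0.927) = 10·log₁₀(2.244) = 3.5 dB.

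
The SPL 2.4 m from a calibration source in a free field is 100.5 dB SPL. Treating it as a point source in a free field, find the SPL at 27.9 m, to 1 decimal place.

79.2 dB SPL

Inverse-square spreading gives ΔL = −20·log₁₀(d₂/d₁).
ΔL = −20·log₁₀(27.9/2.4) = -21.31 dB, so L₂ = 100.5 + (-21.31) = 79.2 dB SPL.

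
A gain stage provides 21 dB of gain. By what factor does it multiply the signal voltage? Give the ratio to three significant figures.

11.2

Voltage ratio = 10^(dB/20).
10^(21/20) = 10^(1.050) = 11.2.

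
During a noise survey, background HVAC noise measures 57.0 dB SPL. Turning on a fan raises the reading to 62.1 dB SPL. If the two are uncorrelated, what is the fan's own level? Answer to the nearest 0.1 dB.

60.5 dB SPL

Background correction is a power subtraction:
L_src = 10·log₁₀(10^(62.1/10) − 10^(57.0/10)) = 10·log₁₀(1121000) = 60.5 dB SPL.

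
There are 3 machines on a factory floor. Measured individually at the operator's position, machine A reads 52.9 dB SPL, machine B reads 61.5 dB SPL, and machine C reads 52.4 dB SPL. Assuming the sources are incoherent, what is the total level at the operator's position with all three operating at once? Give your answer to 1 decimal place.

62.5 dB SPL

Add the sources as powers (linear), then convert back to dB:
L_total = 10·log₁₀(10^(52.9/10) + 10^(61.5/10) + 10^(52.4/10)) = 10·log₁₀(1781000) = 62.5 dB SPL.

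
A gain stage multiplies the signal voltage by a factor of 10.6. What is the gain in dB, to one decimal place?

20.5 dB

For a voltage ratio, dB = 20·log₁₀(V₂/V₁).
20·log₁₀(10.6) = 20.5 dB.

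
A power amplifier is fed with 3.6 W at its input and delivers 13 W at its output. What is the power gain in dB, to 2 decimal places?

5.58 dB

Power ratio → dB uses the 10·log₁₀ form:
10·log₁₀(13/3.6) = 10·log₁₀(3.611) = 5.58 dB.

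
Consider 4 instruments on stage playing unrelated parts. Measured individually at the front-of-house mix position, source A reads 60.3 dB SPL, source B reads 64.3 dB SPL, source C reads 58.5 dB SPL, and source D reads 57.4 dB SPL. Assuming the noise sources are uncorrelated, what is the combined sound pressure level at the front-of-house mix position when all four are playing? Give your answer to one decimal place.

Add the sources as powers (linear), then convert back to dB:
L_total = 10·log₁₀(10^(60.3/10) + 10^(64.3/10) + 10^(58.5/10) + 10^(57.4/10)) = 10·log₁₀(5021000) = 67.0 dB SPL.

67.0 dB SPL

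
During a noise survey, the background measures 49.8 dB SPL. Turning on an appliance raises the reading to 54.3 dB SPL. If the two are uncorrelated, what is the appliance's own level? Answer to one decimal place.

Background correction is a power subtraction:
L_src = 10·log₁₀(10^(54.3/10) − 10^(49.8/10)) = 10·log₁₀(173700) = 52.4 dB SPL.

52.4 dB SPL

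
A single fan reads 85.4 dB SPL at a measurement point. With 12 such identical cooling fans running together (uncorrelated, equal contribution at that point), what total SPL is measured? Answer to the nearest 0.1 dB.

96.2 dB SPL

12 equal incoherent sources raise the level by 10·log₁₀(12) = 10.79 dB.
L_total = 85.4 + 10.79 = 96.2 dB SPL.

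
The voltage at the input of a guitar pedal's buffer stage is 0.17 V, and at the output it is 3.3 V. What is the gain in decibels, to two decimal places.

For a voltage ratio, dB = 20·log₁₀(V₂/V₁).
20·log₁₀(3.3/0.17) = 20·log₁₀(19.41) = 25.76 dB.

25.76 dB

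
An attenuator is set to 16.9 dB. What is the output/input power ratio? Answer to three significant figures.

Power ratio = 10^(dB/10).
10^(-16.9/10) = 10^(-1.690) = 0.0204.

0.0204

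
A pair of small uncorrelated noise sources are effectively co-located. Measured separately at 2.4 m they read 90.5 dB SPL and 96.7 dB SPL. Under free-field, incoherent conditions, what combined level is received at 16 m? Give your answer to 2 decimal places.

Combined at 2.4 m: 10·log₁₀(10^(90.5/10)+10^(96.7/10)) = 97.634 dB SPL.
Then apply −20·log₁₀(16/2.4) = -16.478 dB → 81.16 dB SPL.

81.16 dB SPL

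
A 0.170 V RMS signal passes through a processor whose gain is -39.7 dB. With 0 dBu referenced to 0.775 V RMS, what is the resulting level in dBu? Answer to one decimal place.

Input level: 20·log₁₀(0.170/0.775) = -13.18 dBu.
Output: -13.18 − 39.7 = -52.9 dBu.

-52.9 dBu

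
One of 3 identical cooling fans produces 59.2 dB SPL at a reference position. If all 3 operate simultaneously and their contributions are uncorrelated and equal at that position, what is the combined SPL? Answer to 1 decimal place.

3 equal incoherent sources raise the level by 10·log₁₀(3) = 4.77 dB.
L_total = 59.2 + 4.77 = 64.0 dB SPL.

64.0 dB SPL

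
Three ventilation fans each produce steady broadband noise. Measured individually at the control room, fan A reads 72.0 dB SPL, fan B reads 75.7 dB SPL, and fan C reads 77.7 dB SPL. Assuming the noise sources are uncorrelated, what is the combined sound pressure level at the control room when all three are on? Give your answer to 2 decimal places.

80.49 dB SPL

Add the sources as powers (linear), then convert back to dB:
L_total = 10·log₁₀(10^(72.0/10) + 10^(75.7/10) + 10^(77.7/10)) = 10·log₁₀(111900000) = 80.49 dB SPL.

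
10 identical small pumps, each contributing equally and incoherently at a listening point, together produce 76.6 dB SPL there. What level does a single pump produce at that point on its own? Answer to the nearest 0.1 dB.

66.6 dB SPL

10 equal incoherent sources add 10·log₁₀(10) = 10.00 dB over one source.
L_one = 76.6 − 10.00 = 66.6 dB SPL.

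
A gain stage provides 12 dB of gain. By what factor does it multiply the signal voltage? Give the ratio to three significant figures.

Voltage ratio = 10^(dB/20).
10^(12/20) = 10^(0.6000) = 3.98.

3.98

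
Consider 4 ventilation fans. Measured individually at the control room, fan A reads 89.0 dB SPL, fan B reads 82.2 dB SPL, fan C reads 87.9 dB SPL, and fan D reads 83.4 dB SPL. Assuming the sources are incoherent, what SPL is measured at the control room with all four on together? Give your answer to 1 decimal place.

Incoherent sources sum as intensities:
L_total = 10·log₁₀(10^(89.0/10) + 10^(82.2/10) + 10^(87.9/10) + 10^(83.4/10)) = 10·log₁₀(1796000000) = 92.5 dB SPL.

92.5 dB SPL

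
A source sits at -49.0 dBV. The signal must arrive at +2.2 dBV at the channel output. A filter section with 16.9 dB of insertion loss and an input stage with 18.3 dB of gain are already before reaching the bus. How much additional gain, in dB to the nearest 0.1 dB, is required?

49.8 dB

The required make-up gain is the shortfall in the dB sum.
G = +2.2 − (-49.0) + 16.9 − 18.3 = 49.8 dB.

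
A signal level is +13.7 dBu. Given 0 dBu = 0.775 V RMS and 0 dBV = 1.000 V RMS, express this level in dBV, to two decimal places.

The offset between the scales is 20·log₁₀(0.775/1.000) = −2.214 dB.
So dBV = +13.7 − 2.214 = +11.49 dBV.

+11.49 dBV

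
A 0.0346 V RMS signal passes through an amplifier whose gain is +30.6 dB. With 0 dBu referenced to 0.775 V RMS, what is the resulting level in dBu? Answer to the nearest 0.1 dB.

+3.6 dBu

Input level: 20·log₁₀(0.0346/0.775) = -27.00 dBu.
Output: -27.00 + 30.6 = +3.6 dBu.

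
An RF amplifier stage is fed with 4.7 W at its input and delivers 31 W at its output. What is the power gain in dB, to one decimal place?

Power ratio → dB uses the 10·log₁₀ form:
10·log₁₀(31/4.7) = 10·log₁₀(6.596) = 8.2 dB.

8.2 dB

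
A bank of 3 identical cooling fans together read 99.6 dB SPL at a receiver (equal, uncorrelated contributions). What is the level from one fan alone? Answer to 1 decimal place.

94.8 dB SPL

3 equal incoherent sources add 10·log₁₀(3) = 4.77 dB over one source.
L_one = 99.6 − 4.77 = 94.8 dB SPL.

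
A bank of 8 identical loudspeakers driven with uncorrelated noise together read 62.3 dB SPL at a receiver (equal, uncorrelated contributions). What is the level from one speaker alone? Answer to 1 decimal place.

8 equal incoherent sources add 10·log₁₀(8) = 9.03 dB over one source.
L_one = 62.3 − 9.03 = 53.3 dB SPL.

53.3 dB SPL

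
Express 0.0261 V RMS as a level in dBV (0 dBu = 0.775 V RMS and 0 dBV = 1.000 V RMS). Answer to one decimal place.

-31.7 dBV

dBV = 20·log₁₀(V / 1.000 V).
20·log₁₀(0.0261/1.000) = -31.7 dBV.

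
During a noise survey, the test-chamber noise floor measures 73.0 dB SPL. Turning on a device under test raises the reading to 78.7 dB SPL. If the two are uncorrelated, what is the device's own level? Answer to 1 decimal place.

Background correction is a power subtraction:
L_src = 10·log₁₀(10^(78.7/10) − 10^(73.0/10)) = 10·log₁₀(54180000) = 77.3 dB SPL.

77.3 dB SPL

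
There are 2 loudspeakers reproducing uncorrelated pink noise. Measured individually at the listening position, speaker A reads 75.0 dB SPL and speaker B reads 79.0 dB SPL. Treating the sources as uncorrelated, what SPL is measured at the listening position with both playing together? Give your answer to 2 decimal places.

80.46 dB SPL

Add the sources as powers (linear), then convert back to dB:
L_total = 10·log₁₀(10^(75.0/10) + 10^(79.0/10)) = 10·log₁₀(111100000) = 80.46 dB SPL.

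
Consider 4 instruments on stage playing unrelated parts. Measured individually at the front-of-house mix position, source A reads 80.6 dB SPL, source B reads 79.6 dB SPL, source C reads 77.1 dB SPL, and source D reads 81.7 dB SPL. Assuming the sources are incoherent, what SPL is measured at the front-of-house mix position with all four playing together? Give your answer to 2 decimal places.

86.08 dB SPL

Uncorrelated sources add in intensity (power), not in dB.
L_total = 10·log₁₀(10^(80.6/10) + 10^(79.6/10) + 10^(77.1/10) + 10^(81.7/10)) = 10·log₁₀(405200000) = 86.08 dB SPL.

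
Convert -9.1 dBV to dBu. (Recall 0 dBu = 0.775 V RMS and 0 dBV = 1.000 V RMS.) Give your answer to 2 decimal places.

-6.89 dBu

The offset between the scales is 20·log₁₀(0.775/1.000) = −2.214 dB.
So dBu = -9.1 + 2.214 = -6.89 dBu.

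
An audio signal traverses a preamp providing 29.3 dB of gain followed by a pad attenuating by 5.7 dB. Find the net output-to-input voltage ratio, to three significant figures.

Net gain = 29.3 + (−5.7) = 23.6 dB.
Voltage ratio = 10^(23.6/20) = 15.1.

15.1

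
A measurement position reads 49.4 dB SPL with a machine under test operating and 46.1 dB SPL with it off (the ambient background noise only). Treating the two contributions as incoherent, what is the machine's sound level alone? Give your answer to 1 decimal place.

46.7 dB SPL

Background correction is a power subtraction:
L_src = 10·log₁₀(10^(49.4/10) − 10^(46.1/10)) = 10·log₁₀(46360) = 46.7 dB SPL.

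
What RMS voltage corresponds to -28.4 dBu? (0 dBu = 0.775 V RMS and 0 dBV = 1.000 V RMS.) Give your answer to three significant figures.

V = 0.775 V × 10^(-28.4/20).
= 0.775 × 0.03802 = 0.0295 V.

0.0295 V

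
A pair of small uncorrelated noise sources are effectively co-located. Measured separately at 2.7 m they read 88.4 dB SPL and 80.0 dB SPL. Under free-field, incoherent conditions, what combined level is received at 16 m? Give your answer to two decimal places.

Combined at 2.7 m: 10·log₁₀(10^(88.4/10)+10^(80.0/10)) = 88.986 dB SPL.
Then apply −20·log₁₀(16/2.7) = -15.455 dB → 73.53 dB SPL.

73.53 dB SPL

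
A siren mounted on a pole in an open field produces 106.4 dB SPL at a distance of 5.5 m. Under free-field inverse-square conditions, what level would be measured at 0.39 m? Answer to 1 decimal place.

129.4 dB SPL

Inverse-square spreading gives ΔL = −20·log₁₀(d₂/d₁).
ΔL = −20·log₁₀(0.39/5.5) = 22.99 dB, so L₂ = 106.4 + (22.99) = 129.4 dB SPL.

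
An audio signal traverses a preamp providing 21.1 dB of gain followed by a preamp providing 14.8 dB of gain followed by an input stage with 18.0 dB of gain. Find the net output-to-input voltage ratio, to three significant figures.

495

Net gain = 21.1 + 14.8 + 18.0 = 53.9 dB.
Voltage ratio = 10^(53.9/20) = 495.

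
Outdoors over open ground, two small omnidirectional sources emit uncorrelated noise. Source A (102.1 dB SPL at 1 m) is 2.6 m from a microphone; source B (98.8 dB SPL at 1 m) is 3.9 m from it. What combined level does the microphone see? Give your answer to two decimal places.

94.62 dB SPL

At the listener: L_A = 102.1 − 20·log₁₀(2.6) = 93.801 dB; L_B = 98.8 − 20·log₁₀(3.9) = 86.979 dB.
Combined: 10·log₁₀(10^(93.801/10)+10^(86.979/10)) = 94.62 dB SPL.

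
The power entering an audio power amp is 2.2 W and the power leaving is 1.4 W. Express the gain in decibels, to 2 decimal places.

-1.96 dB

Power is a power quantity, so gain = 10·log₁₀(P_out/P_in).
10·log₁₀(1.4/2.2) = 10·log₁₀(0.6364) = -1.96 dB.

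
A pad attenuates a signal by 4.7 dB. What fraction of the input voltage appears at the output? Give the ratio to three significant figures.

Voltage ratio = 10^(dB/20).
10^(-4.7/20) = 10^(-0.2350) = 0.582.

0.582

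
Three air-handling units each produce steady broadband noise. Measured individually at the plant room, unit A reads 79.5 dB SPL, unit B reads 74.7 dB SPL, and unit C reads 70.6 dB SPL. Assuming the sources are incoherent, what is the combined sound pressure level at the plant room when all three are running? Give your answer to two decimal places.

Uncorrelated sources add in intensity (power), not in dB.
L_total = 10·log₁₀(10^(79.5/10) + 10^(74.7/10) + 10^(70.6/10)) = 10·log₁₀(130100000) = 81.14 dB SPL.

81.14 dB SPL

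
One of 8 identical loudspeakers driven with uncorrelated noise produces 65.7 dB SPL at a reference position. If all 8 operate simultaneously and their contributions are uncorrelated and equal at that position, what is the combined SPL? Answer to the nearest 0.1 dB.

74.7 dB SPL

8 equal incoherent sources raise the level by 10·log₁₀(8) = 9.03 dB.
L_total = 65.7 + 9.03 = 74.7 dB SPL.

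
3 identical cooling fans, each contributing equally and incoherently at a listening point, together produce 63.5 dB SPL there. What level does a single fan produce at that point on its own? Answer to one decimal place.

3 equal incoherent sources add 10·log₁₀(3) = 4.77 dB over one source.
L_one = 63.5 − 4.77 = 58.7 dB SPL.

58.7 dB SPL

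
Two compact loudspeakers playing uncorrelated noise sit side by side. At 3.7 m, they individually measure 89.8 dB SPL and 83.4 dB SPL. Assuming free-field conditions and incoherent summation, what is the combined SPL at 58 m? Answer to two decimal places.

Combined at 3.7 m: 10·log₁₀(10^(89.8/10)+10^(83.4/10)) = 90.696 dB SPL.
Then apply −20·log₁₀(58/3.7) = -23.905 dB → 66.79 dB SPL.

66.79 dB SPL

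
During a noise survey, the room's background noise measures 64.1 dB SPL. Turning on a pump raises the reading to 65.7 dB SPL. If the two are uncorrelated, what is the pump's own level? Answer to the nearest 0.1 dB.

60.6 dB SPL

Background correction is a power subtraction:
L_src = 10·log₁₀(10^(65.7/10) − 10^(64.1/10)) = 10·log₁₀(1145000) = 60.6 dB SPL.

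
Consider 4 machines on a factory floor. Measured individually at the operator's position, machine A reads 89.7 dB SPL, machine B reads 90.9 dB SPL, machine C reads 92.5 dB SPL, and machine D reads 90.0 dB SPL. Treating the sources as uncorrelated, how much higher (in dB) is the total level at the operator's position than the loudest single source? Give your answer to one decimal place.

4.4 dB

Add the sources as powers (linear), then convert back to dB:
L_total = 10·log₁₀(10^(89.7/10) + 10^(90.9/10) + 10^(92.5/10) + 10^(90.0/10)) = 96.94 dB SPL.
Excess over the loudest (92.5 dB): 96.94 − 92.5 = 4.4 dB.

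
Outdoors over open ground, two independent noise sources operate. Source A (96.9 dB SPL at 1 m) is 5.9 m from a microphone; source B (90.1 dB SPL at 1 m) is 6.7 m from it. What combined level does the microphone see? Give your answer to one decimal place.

At the listener: L_A = 96.9 − 20·log₁₀(5.9) = 81.48 dB; L_B = 90.1 − 20·log₁₀(6.7) = 73.58 dB.
Combined: 10·log₁₀(10^(81.48/10)+10^(73.58/10)) = 82.1 dB SPL.

82.1 dB SPL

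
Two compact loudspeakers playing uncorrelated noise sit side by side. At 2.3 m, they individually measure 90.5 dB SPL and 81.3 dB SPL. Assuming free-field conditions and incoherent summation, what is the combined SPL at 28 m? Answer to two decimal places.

Combined at 2.3 m: 10·log₁₀(10^(90.5/10)+10^(81.3/10)) = 90.993 dB SPL.
Then apply −20·log₁₀(28/2.3) = -21.709 dB → 69.28 dB SPL.

69.28 dB SPL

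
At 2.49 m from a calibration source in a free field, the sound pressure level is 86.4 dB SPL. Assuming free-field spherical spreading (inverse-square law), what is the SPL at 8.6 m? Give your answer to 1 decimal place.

Inverse-square spreading gives ΔL = −20·log₁₀(d₂/d₁).
ΔL = −20·log₁₀(8.6/2.49) = -10.77 dB, so L₂ = 86.4 + (-10.77) = 75.6 dB SPL.

75.6 dB SPL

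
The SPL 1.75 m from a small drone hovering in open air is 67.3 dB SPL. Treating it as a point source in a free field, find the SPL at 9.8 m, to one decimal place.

52.3 dB SPL

Inverse-square spreading gives ΔL = −20·log₁₀(d₂/d₁).
ΔL = −20·log₁₀(9.8/1.75) = -14.96 dB, so L₂ = 67.3 + (-14.96) = 52.3 dB SPL.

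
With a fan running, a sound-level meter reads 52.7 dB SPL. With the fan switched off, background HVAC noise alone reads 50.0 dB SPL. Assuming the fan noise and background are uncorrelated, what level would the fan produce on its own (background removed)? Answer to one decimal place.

49.4 dB SPL

Subtract intensities: L_src = 10·log₁₀(10^(L_total/10) − 10^(L_bg/10)).
L_src = 10·log₁₀(10^(52.7/10) − 10^(50.0/10)) = 10·log₁₀(86210) = 49.4 dB SPL.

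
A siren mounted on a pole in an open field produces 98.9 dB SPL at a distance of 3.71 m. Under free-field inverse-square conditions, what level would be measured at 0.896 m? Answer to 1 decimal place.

111.2 dB SPL

Free-field point source: level drops by 20·log₁₀ of the distance ratio.
ΔL = −20·log₁₀(0.896/3.71) = 12.34 dB, so L₂ = 98.9 + (12.34) = 111.2 dB SPL.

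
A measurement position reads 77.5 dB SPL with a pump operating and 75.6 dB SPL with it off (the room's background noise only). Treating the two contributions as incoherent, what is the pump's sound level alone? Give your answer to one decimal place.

73.0 dB SPL

Subtract intensities: L_src = 10·log₁₀(10^(L_total/10) − 10^(L_bg/10)).
L_src = 10·log₁₀(10^(77.5/10) − 10^(75.6/10)) = 10·log₁₀(19930000) = 73.0 dB SPL.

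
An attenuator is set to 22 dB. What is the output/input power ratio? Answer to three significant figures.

0.00631

Power ratio = 10^(dB/10).
10^(-22/10) = 10^(-2.200) = 0.00631.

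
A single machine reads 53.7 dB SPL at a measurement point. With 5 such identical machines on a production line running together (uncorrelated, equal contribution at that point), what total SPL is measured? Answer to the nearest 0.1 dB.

60.7 dB SPL

5 equal incoherent sources raise the level by 10·log₁₀(5) = 6.99 dB.
L_total = 53.7 + 6.99 = 60.7 dB SPL.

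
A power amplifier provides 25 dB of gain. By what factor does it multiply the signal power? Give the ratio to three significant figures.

316

Power ratio = 10^(dB/10).
10^(25/10) = 10^(2.500) = 316.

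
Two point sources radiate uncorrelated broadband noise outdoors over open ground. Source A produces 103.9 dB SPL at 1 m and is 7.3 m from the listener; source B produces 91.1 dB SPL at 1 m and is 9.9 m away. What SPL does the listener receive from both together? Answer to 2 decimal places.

86.76 dB SPL

At the listener: L_A = 103.9 − 20·log₁₀(7.3) = 86.634 dB; L_B = 91.1 − 20·log₁₀(9.9) = 71.187 dB.
Combined: 10·log₁₀(10^(86.634/10)+10^(71.187/10)) = 86.76 dB SPL.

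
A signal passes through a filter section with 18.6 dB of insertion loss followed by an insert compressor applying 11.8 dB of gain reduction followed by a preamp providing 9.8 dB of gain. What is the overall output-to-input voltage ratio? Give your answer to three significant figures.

Net gain = (−18.6) + (−11.8) + 9.8 = -20.6 dB.
Voltage ratio = 10^(-20.6/20) = 0.0933.

0.0933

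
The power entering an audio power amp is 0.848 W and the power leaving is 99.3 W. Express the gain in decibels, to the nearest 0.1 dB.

20.7 dB

For a power ratio, dB = 10·log₁₀(P₂/P₁).
10·log₁₀(99.3/0.848) = 10·log₁₀(117.1) = 20.7 dB.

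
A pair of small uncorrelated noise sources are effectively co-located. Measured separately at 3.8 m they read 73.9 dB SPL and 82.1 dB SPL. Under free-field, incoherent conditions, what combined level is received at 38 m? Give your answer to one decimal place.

62.7 dB SPL

Combined at 3.8 m: 10·log₁₀(10^(73.9/10)+10^(82.1/10)) = 82.71 dB SPL.
Then apply −20·log₁₀(38/3.8) = -20.00 dB → 62.7 dB SPL.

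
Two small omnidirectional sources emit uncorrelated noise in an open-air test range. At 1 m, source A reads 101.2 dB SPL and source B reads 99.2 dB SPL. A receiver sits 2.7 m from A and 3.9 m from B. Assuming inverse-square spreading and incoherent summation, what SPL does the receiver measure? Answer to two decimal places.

93.72 dB SPL

At the listener: L_A = 101.2 − 20·log₁₀(2.7) = 92.573 dB; L_B = 99.2 − 20·log₁₀(3.9) = 87.379 dB.
Combined: 10·log₁₀(10^(92.573/10)+10^(87.379/10)) = 93.72 dB SPL.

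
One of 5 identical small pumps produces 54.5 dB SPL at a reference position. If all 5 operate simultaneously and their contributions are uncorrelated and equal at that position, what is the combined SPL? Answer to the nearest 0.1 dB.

61.5 dB SPL

5 equal incoherent sources raise the level by 10·log₁₀(5) = 6.99 dB.
L_total = 54.5 + 6.99 = 61.5 dB SPL.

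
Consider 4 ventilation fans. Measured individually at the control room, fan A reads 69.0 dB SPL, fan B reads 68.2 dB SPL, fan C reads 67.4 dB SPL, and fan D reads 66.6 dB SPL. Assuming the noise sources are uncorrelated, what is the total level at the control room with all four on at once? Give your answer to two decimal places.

73.91 dB SPL

Incoherent sources sum as intensities:
L_total = 10·log₁₀(10^(69.0/10) + 10^(68.2/10) + 10^(67.4/10) + 10^(66.6/10)) = 10·log₁₀(24620000) = 73.91 dB SPL.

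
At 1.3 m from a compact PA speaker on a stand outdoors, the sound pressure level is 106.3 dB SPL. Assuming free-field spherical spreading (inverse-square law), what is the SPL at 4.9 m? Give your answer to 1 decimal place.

Inverse-square spreading gives ΔL = −20·log₁₀(d₂/d₁).
ΔL = −20·log₁₀(4.9/1.3) = -11.53 dB, so L₂ = 106.3 + (-11.53) = 94.8 dB SPL.

94.8 dB SPL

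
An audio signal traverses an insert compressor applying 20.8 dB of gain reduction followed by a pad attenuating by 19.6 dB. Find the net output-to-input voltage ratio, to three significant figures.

0.00955

Net gain = (−20.8) + (−19.6) = -40.4 dB.
Voltage ratio = 10^(-40.4/20) = 0.00955.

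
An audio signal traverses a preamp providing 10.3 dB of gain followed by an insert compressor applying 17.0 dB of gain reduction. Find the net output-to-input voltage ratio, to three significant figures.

Net gain = 10.3 + (−17.0) = -6.7 dB.
Voltage ratio = 10^(-6.7/20) = 0.462.

0.462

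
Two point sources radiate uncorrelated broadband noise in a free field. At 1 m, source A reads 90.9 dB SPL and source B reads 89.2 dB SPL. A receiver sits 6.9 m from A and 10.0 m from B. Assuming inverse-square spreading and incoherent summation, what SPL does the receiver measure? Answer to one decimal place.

At the listener: L_A = 90.9 − 20·log₁₀(6.9) = 74.12 dB; L_B = 89.2 − 20·log₁₀(10.0) = 69.20 dB.
Combined: 10·log₁₀(10^(74.12/10)+10^(69.20/10)) = 75.3 dB SPL.

75.3 dB SPL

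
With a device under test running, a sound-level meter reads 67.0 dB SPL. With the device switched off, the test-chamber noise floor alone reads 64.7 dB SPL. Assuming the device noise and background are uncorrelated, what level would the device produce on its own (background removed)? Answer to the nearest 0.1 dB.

63.1 dB SPL

Background correction is a power subtraction:
L_src = 10·log₁₀(10^(67.0/10) − 10^(64.7/10)) = 10·log₁₀(2061000) = 63.1 dB SPL.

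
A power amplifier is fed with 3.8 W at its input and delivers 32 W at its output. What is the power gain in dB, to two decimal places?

9.25 dB

Power ratio → dB uses the 10·log₁₀ form:
10·log₁₀(32/3.8) = 10·log₁₀(8.421) = 9.25 dB.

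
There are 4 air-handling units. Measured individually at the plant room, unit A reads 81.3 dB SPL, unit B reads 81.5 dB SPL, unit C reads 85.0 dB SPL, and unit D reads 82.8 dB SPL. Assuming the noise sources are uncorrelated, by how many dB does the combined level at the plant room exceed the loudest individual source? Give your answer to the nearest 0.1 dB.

3.9 dB

Incoherent sources sum as intensities:
L_total = 10·log₁₀(10^(81.3/10) + 10^(81.5/10) + 10^(85.0/10) + 10^(82.8/10)) = 88.94 dB SPL.
Excess over the loudest (85.0 dB): 88.94 − 85.0 = 3.9 dB.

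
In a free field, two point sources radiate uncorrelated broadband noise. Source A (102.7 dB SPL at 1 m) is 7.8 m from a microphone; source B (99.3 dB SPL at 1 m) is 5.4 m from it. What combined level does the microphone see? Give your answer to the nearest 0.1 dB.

At the listener: L_A = 102.7 − 20·log₁₀(7.8) = 84.86 dB; L_B = 99.3 − 20·log₁₀(5.4) = 84.65 dB.
Combined: 10·log₁₀(10^(84.86/10)+10^(84.65/10)) = 87.8 dB SPL.

87.8 dB SPL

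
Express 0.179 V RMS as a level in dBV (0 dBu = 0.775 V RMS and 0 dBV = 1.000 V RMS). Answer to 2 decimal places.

-14.94 dBV

dBV = 20·log₁₀(V / 1.000 V).
20·log₁₀(0.179/1.000) = -14.94 dBV.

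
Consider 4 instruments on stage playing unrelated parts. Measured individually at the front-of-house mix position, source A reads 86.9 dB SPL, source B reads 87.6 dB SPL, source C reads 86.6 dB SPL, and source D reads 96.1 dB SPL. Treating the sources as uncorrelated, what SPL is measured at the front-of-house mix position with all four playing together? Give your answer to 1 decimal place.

97.5 dB SPL

Incoherent sources sum as intensities:
L_total = 10·log₁₀(10^(86.9/10) + 10^(87.6/10) + 10^(86.6/10) + 10^(96.1/10)) = 10·log₁₀(5596000000) = 97.5 dB SPL.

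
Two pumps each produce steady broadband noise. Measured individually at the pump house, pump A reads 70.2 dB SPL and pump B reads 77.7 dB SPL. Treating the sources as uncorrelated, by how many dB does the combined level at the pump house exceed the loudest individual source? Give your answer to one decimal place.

0.7 dB

Incoherent sources sum as intensities:
L_total = 10·log₁₀(10^(70.2/10) + 10^(77.7/10)) = 78.41 dB SPL.
Excess over the loudest (77.7 dB): 78.41 − 77.7 = 0.7 dB.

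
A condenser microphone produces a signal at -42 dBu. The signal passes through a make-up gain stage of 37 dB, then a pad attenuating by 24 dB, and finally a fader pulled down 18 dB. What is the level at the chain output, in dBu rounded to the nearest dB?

-47 dBu

In dB, series stages simply add:
-42 + 37 − 24 − 18 = -47 dBu.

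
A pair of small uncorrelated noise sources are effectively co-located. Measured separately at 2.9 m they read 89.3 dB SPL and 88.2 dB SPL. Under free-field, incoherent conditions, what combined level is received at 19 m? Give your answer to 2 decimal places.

Combined at 2.9 m: 10·log₁₀(10^(89.3/10)+10^(88.2/10)) = 91.795 dB SPL.
Then apply −20·log₁₀(19/2.9) = -16.327 dB → 75.47 dB SPL.

75.47 dB SPL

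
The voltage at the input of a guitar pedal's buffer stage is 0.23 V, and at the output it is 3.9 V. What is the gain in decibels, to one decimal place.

For a voltage ratio, dB = 20·log₁₀(V₂/V₁).
20·log₁₀(3.9/0.23) = 20·log₁₀(16.96) = 24.6 dB.

24.6 dB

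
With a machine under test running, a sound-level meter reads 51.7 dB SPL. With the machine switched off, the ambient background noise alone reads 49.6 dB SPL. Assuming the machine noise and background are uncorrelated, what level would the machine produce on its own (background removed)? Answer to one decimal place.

47.5 dB SPL

Subtract intensities: L_src = 10·log₁₀(10^(L_total/10) − 10^(L_bg/10)).
L_src = 10·log₁₀(10^(51.7/10) − 10^(49.6/10)) = 10·log₁₀(56710) = 47.5 dB SPL.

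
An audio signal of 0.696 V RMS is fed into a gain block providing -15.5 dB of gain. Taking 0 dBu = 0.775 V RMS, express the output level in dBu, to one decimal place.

Input level: 20·log₁₀(0.696/0.775) = -0.93 dBu.
Output: -0.93 − 15.5 = -16.4 dBu.

-16.4 dBu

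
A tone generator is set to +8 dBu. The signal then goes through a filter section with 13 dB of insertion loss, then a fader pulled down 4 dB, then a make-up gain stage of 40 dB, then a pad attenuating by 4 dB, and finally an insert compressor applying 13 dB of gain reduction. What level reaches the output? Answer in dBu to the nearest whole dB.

In dB, series stages simply add:
+8 − 13 − 4 + 40 − 4 − 13 = +14 dBu.

+14 dBu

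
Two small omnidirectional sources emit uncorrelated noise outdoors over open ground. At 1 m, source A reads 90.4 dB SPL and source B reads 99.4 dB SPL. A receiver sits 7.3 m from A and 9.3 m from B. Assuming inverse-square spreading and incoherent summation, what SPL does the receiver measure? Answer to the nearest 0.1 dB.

80.8 dB SPL

At the listener: L_A = 90.4 − 20·log₁₀(7.3) = 73.13 dB; L_B = 99.4 − 20·log₁₀(9.3) = 80.03 dB.
Combined: 10·log₁₀(10^(73.13/10)+10^(80.03/10)) = 80.8 dB SPL.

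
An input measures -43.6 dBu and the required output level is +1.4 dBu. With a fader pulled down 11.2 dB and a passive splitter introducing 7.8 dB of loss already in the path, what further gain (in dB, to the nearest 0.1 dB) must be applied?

The required make-up gain is the shortfall in the dB sum.
G = +1.4 − (-43.6) + 11.2 + 7.8 = 64.0 dB.

64.0 dB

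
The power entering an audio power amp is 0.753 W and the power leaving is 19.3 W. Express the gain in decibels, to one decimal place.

Power is a power quantity, so gain = 10·log₁₀(P_out/P_in).
10·log₁₀(19.3/0.753) = 10·log₁₀(25.63) = 14.1 dB.

14.1 dB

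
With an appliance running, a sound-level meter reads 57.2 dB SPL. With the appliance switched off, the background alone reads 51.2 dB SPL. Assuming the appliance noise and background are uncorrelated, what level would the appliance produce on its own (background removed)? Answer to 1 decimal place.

55.9 dB SPL

Subtract intensities: L_src = 10·log₁₀(10^(L_total/10) − 10^(L_bg/10)).
L_src = 10·log₁₀(10^(57.2/10) − 10^(51.2/10)) = 10·log₁₀(393000) = 55.9 dB SPL.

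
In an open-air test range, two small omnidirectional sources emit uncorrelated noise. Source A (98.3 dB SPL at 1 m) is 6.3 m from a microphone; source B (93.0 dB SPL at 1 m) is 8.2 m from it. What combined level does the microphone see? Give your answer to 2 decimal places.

83.01 dB SPL

At the listener: L_A = 98.3 − 20·log₁₀(6.3) = 82.313 dB; L_B = 93.0 − 20·log₁₀(8.2) = 74.724 dB.
Combined: 10·log₁₀(10^(82.313/10)+10^(74.724/10)) = 83.01 dB SPL.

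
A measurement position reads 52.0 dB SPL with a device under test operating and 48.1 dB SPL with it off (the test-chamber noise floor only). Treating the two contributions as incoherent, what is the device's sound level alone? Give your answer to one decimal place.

Background correction is a power subtraction:
L_src = 10·log₁₀(10^(52.0/10) − 10^(48.1/10)) = 10·log₁₀(93920) = 49.7 dB SPL.

49.7 dB SPL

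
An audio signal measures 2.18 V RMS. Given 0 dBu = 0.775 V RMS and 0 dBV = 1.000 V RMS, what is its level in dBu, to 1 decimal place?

dBu = 20·log₁₀(V / 0.775 V).
20·log₁₀(2.18/0.775) = +9.0 dBu.

+9.0 dBu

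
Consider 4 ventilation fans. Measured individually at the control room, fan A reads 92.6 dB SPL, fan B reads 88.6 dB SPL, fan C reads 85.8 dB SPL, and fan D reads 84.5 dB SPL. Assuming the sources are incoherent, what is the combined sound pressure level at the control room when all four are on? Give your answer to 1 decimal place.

95.1 dB SPL

Add the sources as powers (linear), then convert back to dB:
L_total = 10·log₁₀(10^(92.6/10) + 10^(88.6/10) + 10^(85.8/10) + 10^(84.5/10)) = 10·log₁₀(3206000000) = 95.1 dB SPL.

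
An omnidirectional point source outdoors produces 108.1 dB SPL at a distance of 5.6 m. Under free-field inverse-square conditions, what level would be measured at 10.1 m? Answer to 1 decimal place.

Inverse-square spreading gives ΔL = −20·log₁₀(d₂/d₁).
ΔL = −20·log₁₀(10.1/5.6) = -5.12 dB, so L₂ = 108.1 + (-5.12) = 103.0 dB SPL.

103.0 dB SPL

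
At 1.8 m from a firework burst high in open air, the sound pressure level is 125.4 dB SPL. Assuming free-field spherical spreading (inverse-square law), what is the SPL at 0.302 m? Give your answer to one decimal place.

140.9 dB SPL

Free-field point source: level drops by 20·log₁₀ of the distance ratio.
ΔL = −20·log₁₀(0.302/1.8) = 15.51 dB, so L₂ = 125.4 + (15.51) = 140.9 dB SPL.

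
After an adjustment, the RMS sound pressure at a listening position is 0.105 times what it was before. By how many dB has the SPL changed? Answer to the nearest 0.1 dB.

SPL change from a pressure ratio uses the 20·log₁₀ form:
20·log₁₀(0.105) = -19.6 dB.

-19.6 dB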